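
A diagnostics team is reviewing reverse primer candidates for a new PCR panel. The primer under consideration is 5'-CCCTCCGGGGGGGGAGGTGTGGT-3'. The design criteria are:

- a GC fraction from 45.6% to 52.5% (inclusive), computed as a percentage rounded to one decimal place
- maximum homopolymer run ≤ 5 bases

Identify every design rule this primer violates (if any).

Base counts: A=1, T=4, G=13, C=5 (length 23).
GC content: GC 18/23 = 78.3%, outside 45.6–52.5% ✗
homopolymer run: longest run = 8, exceeds 5 ✗

Fails: GC content, homopolymer run.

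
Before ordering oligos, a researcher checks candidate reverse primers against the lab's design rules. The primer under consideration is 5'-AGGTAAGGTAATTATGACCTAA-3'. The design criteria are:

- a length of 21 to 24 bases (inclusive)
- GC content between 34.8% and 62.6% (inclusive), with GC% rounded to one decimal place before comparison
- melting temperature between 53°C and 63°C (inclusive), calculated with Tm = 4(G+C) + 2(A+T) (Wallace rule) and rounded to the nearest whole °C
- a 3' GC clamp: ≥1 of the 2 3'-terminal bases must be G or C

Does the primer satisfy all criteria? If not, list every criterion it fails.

Fails: GC content, GC clamp.

Base counts: A=9, T=6, G=5, C=2 (length 22).
length: length 22 ✓
GC content: GC 7/22 = 31.8%, outside 34.8–62.6% ✗
Tm: Tm = 2·15 + 4·7 = 58°C ✓
GC clamp: 3' end AA has 0 G/C, need ≥1 ✗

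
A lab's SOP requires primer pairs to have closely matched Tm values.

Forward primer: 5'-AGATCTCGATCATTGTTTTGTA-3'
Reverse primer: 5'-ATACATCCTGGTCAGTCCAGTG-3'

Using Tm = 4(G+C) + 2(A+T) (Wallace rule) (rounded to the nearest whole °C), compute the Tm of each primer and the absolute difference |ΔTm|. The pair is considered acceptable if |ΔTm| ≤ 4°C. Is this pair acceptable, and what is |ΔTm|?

Forward: A=5 T=10 G=4 C=3 → Tm = 2·15 + 4·7 = 58°C.
Reverse: A=5 T=6 G=5 C=6 → Tm = 2·11 + 4·11 = 66°C.
|ΔTm| = |58 − 66| = 8°C, > 4°C.

|ΔTm| = 8°C; the pair is not acceptable.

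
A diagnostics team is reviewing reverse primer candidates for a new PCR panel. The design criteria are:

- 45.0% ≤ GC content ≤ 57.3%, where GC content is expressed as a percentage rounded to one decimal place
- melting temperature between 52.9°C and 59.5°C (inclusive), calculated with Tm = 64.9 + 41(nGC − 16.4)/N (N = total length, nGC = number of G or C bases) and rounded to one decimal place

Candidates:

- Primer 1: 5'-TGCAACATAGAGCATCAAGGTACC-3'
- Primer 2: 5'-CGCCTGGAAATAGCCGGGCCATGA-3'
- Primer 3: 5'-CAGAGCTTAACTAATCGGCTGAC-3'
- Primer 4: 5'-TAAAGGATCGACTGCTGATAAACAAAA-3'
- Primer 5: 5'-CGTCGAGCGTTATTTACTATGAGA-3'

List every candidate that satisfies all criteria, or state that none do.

Primer 1 and Primer 3.

Primer 1 (24 nt, A=9 T=4 G=5 C=6): GC 11/24 = 45.8% ✓; Tm = 64.9 + 41·(11 − 16.4)/24 = 55.7°C ✓ — passes.
Primer 2 (24 nt, A=6 T=3 G=8 C=7): GC 15/24 = 62.5%, outside 45.0–57.3% ✗; Tm = 64.9 + 41·(15 − 16.4)/24 = 62.5°C, outside 52.9–59.5°C ✗ — fails.
Primer 3 (23 nt, A=7 T=5 G=5 C=6): GC 11/23 = 47.8% ✓; Tm = 64.9 + 41·(11 − 16.4)/23 = 55.3°C ✓ — passes.
Primer 4 (27 nt, A=13 T=5 G=5 C=4): GC 9/27 = 33.3%, outside 45.0–57.3% ✗; Tm = 64.9 + 41·(9 − 16.4)/27 = 53.7°C ✓ — fails.
Primer 5 (24 nt, A=6 T=8 G=6 C=4): GC 10/24 = 41.7%, outside 45.0–57.3% ✗; Tm = 64.9 + 41·(10 − 16.4)/24 = 54.0°C ✓ — fails.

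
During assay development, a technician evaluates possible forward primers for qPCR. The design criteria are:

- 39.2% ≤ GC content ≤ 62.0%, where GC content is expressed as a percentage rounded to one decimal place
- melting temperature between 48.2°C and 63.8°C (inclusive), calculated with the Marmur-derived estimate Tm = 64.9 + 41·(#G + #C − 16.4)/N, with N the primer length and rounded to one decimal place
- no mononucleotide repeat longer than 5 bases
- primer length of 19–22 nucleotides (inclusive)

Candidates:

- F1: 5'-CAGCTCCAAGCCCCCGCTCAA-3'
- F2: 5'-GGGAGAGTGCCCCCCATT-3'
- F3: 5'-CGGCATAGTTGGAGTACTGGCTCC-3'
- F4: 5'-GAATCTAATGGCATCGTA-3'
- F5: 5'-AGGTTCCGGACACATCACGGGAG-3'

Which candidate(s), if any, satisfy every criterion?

None of the candidates satisfy all criteria.

F1 (21 nt, A=5 T=2 G=3 C=11): GC 14/21 = 66.7%, outside 39.2–62.0% ✗; Tm = 64.9 + 41·(14 − 16.4)/21 = 60.2°C ✓; longest run = 5 ✓; length 21 ✓ — fails.
F2 (18 nt, A=3 T=3 G=6 C=6): GC 12/18 = 66.7%, outside 39.2–62.0% ✗; Tm = 64.9 + 41·(12 − 16.4)/18 = 54.9°C ✓; longest run = 6, exceeds 5 ✗; length 18, outside 19–22 ✗ — fails.
F3 (24 nt, A=4 T=6 G=8 C=6): GC 14/24 = 58.3% ✓; Tm = 64.9 + 41·(14 − 16.4)/24 = 60.8°C ✓; longest run = 2 ✓; length 24, outside 19–22 ✗ — fails.
F4 (18 nt, A=6 T=5 G=4 C=3): GC 7/18 = 38.9%, outside 39.2–62.0% ✗; Tm = 64.9 + 41·(7 − 16.4)/18 = 43.5°C, outside 48.2–63.8°C ✗; longest run = 2 ✓; length 18, outside 19–22 ✗ — fails.
F5 (23 nt, A=6 T=3 G=8 C=6): GC 14/23 = 60.9% ✓; Tm = 64.9 + 41·(14 − 16.4)/23 = 60.6°C ✓; longest run = 3 ✓; length 23, outside 19–22 ✗ — fails.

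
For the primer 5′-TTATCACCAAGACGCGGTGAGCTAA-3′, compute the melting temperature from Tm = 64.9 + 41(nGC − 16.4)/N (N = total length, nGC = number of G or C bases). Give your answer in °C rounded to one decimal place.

Base counts: A=8, T=5, G=6, C=6; G+C = 12, N = 25.
Tm = 64.9 + 41·(12 − 16.4)/25 = 64.9 + -180.40/25 = 57.7°C.

57.7°C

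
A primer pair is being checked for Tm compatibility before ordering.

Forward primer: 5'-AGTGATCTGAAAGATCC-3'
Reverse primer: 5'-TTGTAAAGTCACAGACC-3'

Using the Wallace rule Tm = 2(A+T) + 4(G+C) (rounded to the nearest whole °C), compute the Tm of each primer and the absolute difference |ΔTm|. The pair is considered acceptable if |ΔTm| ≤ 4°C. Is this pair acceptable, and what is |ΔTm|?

Forward: A=6 T=4 G=4 C=3 → Tm = 2·10 + 4·7 = 48°C.
Reverse: A=6 T=4 G=3 C=4 → Tm = 2·10 + 4·7 = 48°C.
|ΔTm| = |48 − 48| = 0°C, ≤ 4°C.

|ΔTm| = 0°C; the pair is acceptable.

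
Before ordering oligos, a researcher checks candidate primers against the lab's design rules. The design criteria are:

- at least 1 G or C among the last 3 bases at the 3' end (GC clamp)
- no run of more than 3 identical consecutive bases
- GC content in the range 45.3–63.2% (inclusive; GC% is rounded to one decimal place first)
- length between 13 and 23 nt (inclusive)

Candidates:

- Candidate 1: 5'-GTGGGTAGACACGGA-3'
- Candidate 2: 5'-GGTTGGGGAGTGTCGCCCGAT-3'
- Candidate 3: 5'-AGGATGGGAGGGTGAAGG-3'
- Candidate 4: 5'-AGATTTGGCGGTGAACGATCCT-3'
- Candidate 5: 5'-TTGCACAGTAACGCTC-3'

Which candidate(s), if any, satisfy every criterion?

Candidate 1 (15 nt, A=4 T=2 G=7 C=2): 3' end GGA has 2 G/C ✓; longest run = 3 ✓; GC 9/15 = 60.0% ✓; length 15 ✓ — passes.
Candidate 2 (21 nt, A=2 T=5 G=10 C=4): 3' end GAT has 1 G/C ✓; longest run = 4, exceeds 3 ✗; GC 14/21 = 66.7%, outside 45.3–63.2% ✗; length 21 ✓ — fails.
Candidate 3 (18 nt, A=5 T=2 G=11 C=0): 3' end AGG has 2 G/C ✓; longest run = 3 ✓; GC 11/18 = 61.1% ✓; length 18 ✓ — passes.
Candidate 4 (22 nt, A=5 T=6 G=7 C=4): 3' end CCT has 2 G/C ✓; longest run = 3 ✓; GC 11/22 = 50.0% ✓; length 22 ✓ — passes.
Candidate 5 (16 nt, A=4 T=4 G=3 C=5): 3' end CTC has 2 G/C ✓; longest run = 2 ✓; GC 8/16 = 50.0% ✓; length 16 ✓ — passes.

Candidate 1, Candidate 3, Candidate 4 and Candidate 5.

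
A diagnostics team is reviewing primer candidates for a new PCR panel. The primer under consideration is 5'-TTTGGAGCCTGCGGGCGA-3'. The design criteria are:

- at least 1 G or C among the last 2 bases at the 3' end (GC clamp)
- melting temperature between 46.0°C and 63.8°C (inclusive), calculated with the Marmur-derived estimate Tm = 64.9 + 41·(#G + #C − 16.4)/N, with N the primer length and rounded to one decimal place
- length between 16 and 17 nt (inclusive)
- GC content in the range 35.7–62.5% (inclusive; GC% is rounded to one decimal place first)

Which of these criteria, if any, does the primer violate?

Base counts: A=2, T=4, G=8, C=4 (length 18).
GC clamp: 3' end GA has 1 G/C ✓
Tm: Tm = 64.9 + 41·(12 − 16.4)/18 = 54.9°C ✓
length: length 18, outside 16–17 ✗
GC content: GC 12/18 = 66.7%, outside 35.7–62.5% ✗

Fails: length, GC content.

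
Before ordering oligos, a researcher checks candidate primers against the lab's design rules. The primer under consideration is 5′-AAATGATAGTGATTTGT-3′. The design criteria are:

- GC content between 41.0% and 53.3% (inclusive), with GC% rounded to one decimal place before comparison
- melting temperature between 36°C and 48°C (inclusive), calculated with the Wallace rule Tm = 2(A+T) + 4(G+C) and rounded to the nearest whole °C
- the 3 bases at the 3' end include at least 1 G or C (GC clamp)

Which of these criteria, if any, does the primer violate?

Base counts: A=6, T=7, G=4, C=0 (length 17).
GC content: GC 4/17 = 23.5%, outside 41.0–53.3% ✗
Tm: Tm = 2·13 + 4·4 = 42°C ✓
GC clamp: 3' end TGT has 1 G/C ✓

Fails: GC content.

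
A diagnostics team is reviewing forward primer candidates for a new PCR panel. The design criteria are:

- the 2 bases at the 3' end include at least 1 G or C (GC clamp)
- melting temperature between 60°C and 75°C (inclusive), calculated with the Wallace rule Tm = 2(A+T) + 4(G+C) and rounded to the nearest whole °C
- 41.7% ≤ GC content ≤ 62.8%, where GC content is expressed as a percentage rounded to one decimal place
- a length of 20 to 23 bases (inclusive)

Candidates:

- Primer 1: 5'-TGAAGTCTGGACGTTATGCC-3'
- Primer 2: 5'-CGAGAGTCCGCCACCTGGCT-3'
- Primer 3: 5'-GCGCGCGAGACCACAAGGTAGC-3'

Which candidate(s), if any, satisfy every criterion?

Primer 1 (20 nt, A=4 T=6 G=6 C=4): 3' end CC has 2 G/C ✓; Tm = 2·10 + 4·10 = 60°C ✓; GC 10/20 = 50.0% ✓; length 20 ✓ — passes.
Primer 2 (20 nt, A=3 T=3 G=6 C=8): 3' end CT has 1 G/C ✓; Tm = 2·6 + 4·14 = 68°C ✓; GC 14/20 = 70.0%, outside 41.7–62.8% ✗; length 20 ✓ — fails.
Primer 3 (22 nt, A=6 T=1 G=8 C=7): 3' end GC has 2 G/C ✓; Tm = 2·7 + 4·15 = 74°C ✓; GC 15/22 = 68.2%, outside 41.7–62.8% ✗; length 22 ✓ — fails.

Primer 1 only.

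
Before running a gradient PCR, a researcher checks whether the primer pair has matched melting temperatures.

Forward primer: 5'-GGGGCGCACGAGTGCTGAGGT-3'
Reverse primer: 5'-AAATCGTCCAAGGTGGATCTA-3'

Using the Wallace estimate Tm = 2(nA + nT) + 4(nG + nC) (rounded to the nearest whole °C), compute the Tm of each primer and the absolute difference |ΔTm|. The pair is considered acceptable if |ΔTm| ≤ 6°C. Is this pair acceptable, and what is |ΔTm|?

Forward: A=3 T=3 G=11 C=4 → Tm = 2·6 + 4·15 = 72°C.
Reverse: A=7 T=5 G=5 C=4 → Tm = 2·12 + 4·9 = 60°C.
|ΔTm| = |72 − 60| = 12°C, > 6°C.

|ΔTm| = 12°C; the pair is not acceptable.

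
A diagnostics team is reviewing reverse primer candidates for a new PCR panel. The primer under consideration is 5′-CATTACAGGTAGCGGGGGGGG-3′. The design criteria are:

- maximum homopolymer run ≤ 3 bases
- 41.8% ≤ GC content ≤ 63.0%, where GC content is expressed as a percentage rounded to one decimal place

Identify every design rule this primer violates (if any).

Fails: homopolymer run, GC content.

Base counts: A=4, T=3, G=11, C=3 (length 21).
homopolymer run: longest run = 8, exceeds 3 ✗
GC content: GC 14/21 = 66.7%, outside 41.8–63.0% ✗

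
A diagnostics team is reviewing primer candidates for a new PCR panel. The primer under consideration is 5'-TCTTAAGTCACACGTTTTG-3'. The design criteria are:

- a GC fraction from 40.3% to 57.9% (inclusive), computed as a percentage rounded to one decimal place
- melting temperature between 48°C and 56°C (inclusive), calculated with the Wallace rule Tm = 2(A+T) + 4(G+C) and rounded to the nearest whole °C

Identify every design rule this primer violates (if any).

Base counts: A=4, T=8, G=3, C=4 (length 19).
GC content: GC 7/19 = 36.8%, outside 40.3–57.9% ✗
Tm: Tm = 2·12 + 4·7 = 52°C ✓

Fails: GC content.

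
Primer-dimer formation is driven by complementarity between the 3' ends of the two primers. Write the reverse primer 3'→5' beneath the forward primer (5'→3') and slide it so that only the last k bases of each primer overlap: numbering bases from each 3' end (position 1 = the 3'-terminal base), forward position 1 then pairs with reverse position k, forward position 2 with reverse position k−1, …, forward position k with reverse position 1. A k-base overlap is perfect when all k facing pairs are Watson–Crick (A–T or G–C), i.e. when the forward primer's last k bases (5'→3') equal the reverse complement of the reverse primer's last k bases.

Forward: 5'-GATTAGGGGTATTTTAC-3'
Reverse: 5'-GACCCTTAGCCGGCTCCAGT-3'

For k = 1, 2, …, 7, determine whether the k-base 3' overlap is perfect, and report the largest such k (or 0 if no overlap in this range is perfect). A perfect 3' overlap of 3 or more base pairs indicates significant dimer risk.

Last 7 bases (5'→3') — forward …ATTTTAC, reverse …CTCCAGT.
Reverse complement of the reverse primer's last 7 bases: ACTGGAG; its first k bases are the reverse complement of the reverse primer's last k bases, so a perfect k-base overlap needs the forward primer's last k bases to equal them.
Comparing (forward last k vs required): k=1: C vs A ✗; k=2: AC vs AC ✓; k=3: TAC vs ACT ✗; k=4: TTAC vs ACTG ✗; k=5: TTTAC vs ACTGG ✗; k=6: TTTTAC vs ACTGGA ✗; k=7: ATTTTAC vs ACTGGAG ✗.
Only k = 2 is perfect, so the longest perfect 3' overlap is 2.

Longest perfect overlap: 2 complementary base pairs; below the dimer-risk threshold (threshold 3).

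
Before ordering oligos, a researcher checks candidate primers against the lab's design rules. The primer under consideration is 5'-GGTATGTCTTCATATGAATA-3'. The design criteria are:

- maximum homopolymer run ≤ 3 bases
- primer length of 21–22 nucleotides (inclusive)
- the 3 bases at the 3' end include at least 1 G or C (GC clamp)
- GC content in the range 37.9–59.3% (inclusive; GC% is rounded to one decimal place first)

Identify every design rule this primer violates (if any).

Base counts: A=6, T=8, G=4, C=2 (length 20).
homopolymer run: longest run = 2 ✓
length: length 20, outside 21–22 ✗
GC clamp: 3' end ATA has 0 G/C, need ≥1 ✗
GC content: GC 6/20 = 30.0%, outside 37.9–59.3% ✗

Fails: length, GC clamp, GC content.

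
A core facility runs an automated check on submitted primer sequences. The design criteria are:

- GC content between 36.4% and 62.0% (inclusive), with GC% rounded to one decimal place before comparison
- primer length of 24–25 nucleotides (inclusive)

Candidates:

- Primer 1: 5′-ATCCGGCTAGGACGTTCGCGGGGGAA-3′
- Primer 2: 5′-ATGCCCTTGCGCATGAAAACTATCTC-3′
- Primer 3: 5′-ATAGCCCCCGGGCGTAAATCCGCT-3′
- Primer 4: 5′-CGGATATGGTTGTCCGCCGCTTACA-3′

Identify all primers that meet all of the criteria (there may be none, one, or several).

Primer 1 (26 nt, A=5 T=4 G=11 C=6): GC 17/26 = 65.4%, outside 36.4–62.0% ✗; length 26, outside 24–25 ✗ — fails.
Primer 2 (26 nt, A=7 T=7 G=4 C=8): GC 12/26 = 46.2% ✓; length 26, outside 24–25 ✗ — fails.
Primer 3 (24 nt, A=5 T=4 G=6 C=9): GC 15/24 = 62.5%, outside 36.4–62.0% ✗; length 24 ✓ — fails.
Primer 4 (25 nt, A=4 T=7 G=7 C=7): GC 14/25 = 56.0% ✓; length 25 ✓ — passes.

Primer 4 only.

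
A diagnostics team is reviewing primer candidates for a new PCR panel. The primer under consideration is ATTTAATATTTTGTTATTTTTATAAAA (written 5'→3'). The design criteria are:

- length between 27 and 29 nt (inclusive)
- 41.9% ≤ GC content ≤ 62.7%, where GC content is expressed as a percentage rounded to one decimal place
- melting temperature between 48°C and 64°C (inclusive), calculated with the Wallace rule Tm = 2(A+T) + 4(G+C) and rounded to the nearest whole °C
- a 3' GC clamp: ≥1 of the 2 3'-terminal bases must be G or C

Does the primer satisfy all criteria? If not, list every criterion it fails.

Base counts: A=10, T=16, G=1, C=0 (length 27).
length: length 27 ✓
GC content: GC 1/27 = 3.7%, outside 41.9–62.7% ✗
Tm: Tm = 2·26 + 4·1 = 56°C ✓
GC clamp: 3' end AA has 0 G/C, need ≥1 ✗

Fails: GC content, GC clamp.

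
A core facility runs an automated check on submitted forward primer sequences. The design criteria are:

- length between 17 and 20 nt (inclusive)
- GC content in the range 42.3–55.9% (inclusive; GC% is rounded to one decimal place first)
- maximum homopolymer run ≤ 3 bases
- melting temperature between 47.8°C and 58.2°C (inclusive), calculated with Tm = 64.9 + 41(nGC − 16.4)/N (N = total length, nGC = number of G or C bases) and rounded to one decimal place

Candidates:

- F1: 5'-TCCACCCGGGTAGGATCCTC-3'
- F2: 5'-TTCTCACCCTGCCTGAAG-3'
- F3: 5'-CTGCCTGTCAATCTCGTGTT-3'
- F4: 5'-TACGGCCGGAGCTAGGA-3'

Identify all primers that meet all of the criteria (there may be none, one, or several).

F2 and F3.

F1 (20 nt, A=3 T=4 G=5 C=8): length 20 ✓; GC 13/20 = 65.0%, outside 42.3–55.9% ✗; longest run = 3 ✓; Tm = 64.9 + 41·(13 − 16.4)/20 = 57.9°C ✓ — fails.
F2 (18 nt, A=3 T=5 G=3 C=7): length 18 ✓; GC 10/18 = 55.6% ✓; longest run = 3 ✓; Tm = 64.9 + 41·(10 − 16.4)/18 = 50.3°C ✓ — passes.
F3 (20 nt, A=2 T=8 G=4 C=6): length 20 ✓; GC 10/20 = 50.0% ✓; longest run = 2 ✓; Tm = 64.9 + 41·(10 − 16.4)/20 = 51.8°C ✓ — passes.
F4 (17 nt, A=4 T=2 G=7 C=4): length 17 ✓; GC 11/17 = 64.7%, outside 42.3–55.9% ✗; longest run = 2 ✓; Tm = 64.9 + 41·(11 − 16.4)/17 = 51.9°C ✓ — fails.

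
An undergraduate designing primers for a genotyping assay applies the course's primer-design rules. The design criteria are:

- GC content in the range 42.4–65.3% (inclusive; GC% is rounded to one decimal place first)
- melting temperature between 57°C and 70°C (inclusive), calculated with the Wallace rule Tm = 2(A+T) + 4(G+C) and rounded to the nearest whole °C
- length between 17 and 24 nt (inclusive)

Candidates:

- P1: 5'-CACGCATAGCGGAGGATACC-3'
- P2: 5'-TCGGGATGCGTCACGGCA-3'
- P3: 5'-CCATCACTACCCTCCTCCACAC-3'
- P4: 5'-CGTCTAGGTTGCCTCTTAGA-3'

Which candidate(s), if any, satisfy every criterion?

P1, P3 and P4.

P1 (20 nt, A=6 T=2 G=6 C=6): GC 12/20 = 60.0% ✓; Tm = 2·8 + 4·12 = 64°C ✓; length 20 ✓ — passes.
P2 (18 nt, A=3 T=3 G=7 C=5): GC 12/18 = 66.7%, outside 42.4–65.3% ✗; Tm = 2·6 + 4·12 = 60°C ✓; length 18 ✓ — fails.
P3 (22 nt, A=5 T=4 G=0 C=13): GC 13/22 = 59.1% ✓; Tm = 2·9 + 4·13 = 70°C ✓; length 22 ✓ — passes.
P4 (20 nt, A=3 T=7 G=5 C=5): GC 10/20 = 50.0% ✓; Tm = 2·10 + 4·10 = 60°C ✓; length 20 ✓ — passes.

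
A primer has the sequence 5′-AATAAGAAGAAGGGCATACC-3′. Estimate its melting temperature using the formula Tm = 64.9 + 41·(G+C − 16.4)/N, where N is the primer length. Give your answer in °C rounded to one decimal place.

47.7°C

Base counts: A=10, T=2, G=5, C=3; G+C = 8, N = 20.
Tm = 64.9 + 41·(8 − 16.4)/20 = 64.9 + -344.40/20 = 47.7°C.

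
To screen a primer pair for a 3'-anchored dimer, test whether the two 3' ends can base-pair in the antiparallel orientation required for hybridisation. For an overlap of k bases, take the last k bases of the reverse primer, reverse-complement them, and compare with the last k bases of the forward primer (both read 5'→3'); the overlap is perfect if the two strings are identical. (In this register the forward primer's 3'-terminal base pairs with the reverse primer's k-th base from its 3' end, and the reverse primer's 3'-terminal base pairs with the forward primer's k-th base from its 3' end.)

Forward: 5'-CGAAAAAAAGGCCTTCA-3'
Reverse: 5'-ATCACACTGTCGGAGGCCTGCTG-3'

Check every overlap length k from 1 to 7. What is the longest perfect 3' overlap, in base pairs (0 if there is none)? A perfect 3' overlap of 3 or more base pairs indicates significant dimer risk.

Longest perfect overlap: 2 complementary base pairs; below the dimer-risk threshold (threshold 3).

Last 7 bases (5'→3') — forward …GCCTTCA, reverse …CCTGCTG.
Reverse complement of the reverse primer's last 7 bases: CAGCAGG; its first k bases are the reverse complement of the reverse primer's last k bases, so a perfect k-base overlap needs the forward primer's last k bases to equal them.
Comparing (forward last k vs required): k=1: A vs C ✗; k=2: CA vs CA ✓; k=3: TCA vs CAG ✗; k=4: TTCA vs CAGC ✗; k=5: CTTCA vs CAGCA ✗; k=6: CCTTCA vs CAGCAG ✗; k=7: GCCTTCA vs CAGCAGG ✗.
Only k = 2 is perfect, so the longest perfect 3' overlap is 2.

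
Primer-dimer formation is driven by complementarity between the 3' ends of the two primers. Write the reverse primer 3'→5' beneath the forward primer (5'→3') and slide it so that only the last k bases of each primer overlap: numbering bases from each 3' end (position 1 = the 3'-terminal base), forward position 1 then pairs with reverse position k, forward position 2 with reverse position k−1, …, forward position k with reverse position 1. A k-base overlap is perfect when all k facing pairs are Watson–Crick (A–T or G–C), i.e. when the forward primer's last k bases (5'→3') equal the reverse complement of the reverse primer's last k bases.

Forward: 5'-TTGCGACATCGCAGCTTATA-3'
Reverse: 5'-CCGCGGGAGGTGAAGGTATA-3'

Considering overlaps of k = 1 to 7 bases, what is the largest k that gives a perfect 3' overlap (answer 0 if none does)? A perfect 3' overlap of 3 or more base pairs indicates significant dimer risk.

Last 7 bases (5'→3') — forward …GCTTATA, reverse …AGGTATA.
Reverse complement of the reverse primer's last 7 bases: TATACCT; its first k bases are the reverse complement of the reverse primer's last k bases, so a perfect k-base overlap needs the forward primer's last k bases to equal them.
Comparing (forward last k vs required): k=1: A vs T ✗; k=2: TA vs TA ✓; k=3: ATA vs TAT ✗; k=4: TATA vs TATA ✓; k=5: TTATA vs TATAC ✗; k=6: CTTATA vs TATACC ✗; k=7: GCTTATA vs TATACCT ✗.
Perfect overlaps at k = 2, 4; the largest is 4.

Longest perfect overlap: 4 complementary base pairs; significant dimer risk (threshold 3).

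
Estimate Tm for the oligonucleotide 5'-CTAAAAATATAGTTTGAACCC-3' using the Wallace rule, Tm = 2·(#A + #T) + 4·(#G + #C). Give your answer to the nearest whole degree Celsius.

54°C

Base counts: A=9, T=6, G=2, C=4 (length 21).
Tm = 2·(9+6) + 4·(2+4) = 2·15 + 4·6 = 30 + 24 = 54°C.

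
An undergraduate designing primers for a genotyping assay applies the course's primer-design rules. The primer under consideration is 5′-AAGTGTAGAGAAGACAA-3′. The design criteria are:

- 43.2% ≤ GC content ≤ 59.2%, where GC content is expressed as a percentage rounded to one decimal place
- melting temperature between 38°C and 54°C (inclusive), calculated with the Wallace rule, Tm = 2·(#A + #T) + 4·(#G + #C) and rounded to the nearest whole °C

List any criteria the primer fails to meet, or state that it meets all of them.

Fails: GC content.

Base counts: A=9, T=2, G=5, C=1 (length 17).
GC content: GC 6/17 = 35.3%, outside 43.2–59.2% ✗
Tm: Tm = 2·11 + 4·6 = 46°C ✓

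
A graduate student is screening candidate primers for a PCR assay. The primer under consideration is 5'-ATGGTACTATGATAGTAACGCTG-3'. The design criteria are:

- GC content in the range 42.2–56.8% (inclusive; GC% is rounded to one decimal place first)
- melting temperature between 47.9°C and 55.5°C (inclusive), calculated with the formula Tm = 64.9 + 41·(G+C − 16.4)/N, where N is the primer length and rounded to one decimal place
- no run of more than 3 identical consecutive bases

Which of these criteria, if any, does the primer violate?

Fails: GC content.

Base counts: A=7, T=7, G=6, C=3 (length 23).
GC content: GC 9/23 = 39.1%, outside 42.2–56.8% ✗
Tm: Tm = 64.9 + 41·(9 − 16.4)/23 = 51.7°C ✓
homopolymer run: longest run = 2 ✓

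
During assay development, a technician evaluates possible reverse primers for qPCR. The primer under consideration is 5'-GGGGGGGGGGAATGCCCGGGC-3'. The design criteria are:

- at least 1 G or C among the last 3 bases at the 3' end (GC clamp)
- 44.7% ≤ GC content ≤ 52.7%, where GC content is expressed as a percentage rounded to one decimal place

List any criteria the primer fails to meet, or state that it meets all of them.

Base counts: A=2, T=1, G=14, C=4 (length 21).
GC clamp: 3' end GGC has 3 G/C ✓
GC content: GC 18/21 = 85.7%, outside 44.7–52.7% ✗

Fails: GC content.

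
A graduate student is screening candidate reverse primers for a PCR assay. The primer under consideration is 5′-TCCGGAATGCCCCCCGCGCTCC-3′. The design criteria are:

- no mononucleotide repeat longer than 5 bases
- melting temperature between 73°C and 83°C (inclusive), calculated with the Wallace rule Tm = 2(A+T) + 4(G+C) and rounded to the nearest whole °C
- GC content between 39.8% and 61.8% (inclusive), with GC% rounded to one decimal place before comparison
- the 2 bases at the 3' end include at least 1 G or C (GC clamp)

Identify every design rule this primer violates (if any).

Fails: homopolymer run, GC content.

Base counts: A=2, T=3, G=5, C=12 (length 22).
homopolymer run: longest run = 6, exceeds 5 ✗
Tm: Tm = 2·5 + 4·17 = 78°C ✓
GC content: GC 17/22 = 77.3%, outside 39.8–61.8% ✗
GC clamp: 3' end CC has 2 G/C ✓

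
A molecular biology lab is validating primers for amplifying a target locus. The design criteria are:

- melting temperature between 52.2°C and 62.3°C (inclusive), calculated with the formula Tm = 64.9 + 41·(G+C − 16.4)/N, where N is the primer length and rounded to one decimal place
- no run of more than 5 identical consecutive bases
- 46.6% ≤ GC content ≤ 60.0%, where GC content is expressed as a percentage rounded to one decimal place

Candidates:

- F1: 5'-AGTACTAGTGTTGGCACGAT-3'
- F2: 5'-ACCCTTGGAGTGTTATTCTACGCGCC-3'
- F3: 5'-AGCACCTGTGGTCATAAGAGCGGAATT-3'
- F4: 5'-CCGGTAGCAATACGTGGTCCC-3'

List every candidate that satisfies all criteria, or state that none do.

F1 (20 nt, A=5 T=6 G=6 C=3): Tm = 64.9 + 41·(9 − 16.4)/20 = 49.7°C, outside 52.2–62.3°C ✗; longest run = 2 ✓; GC 9/20 = 45.0%, outside 46.6–60.0% ✗ — fails.
F2 (26 nt, A=4 T=8 G=6 C=8): Tm = 64.9 + 41·(14 − 16.4)/26 = 61.1°C ✓; longest run = 3 ✓; GC 14/26 = 53.8% ✓ — passes.
F3 (27 nt, A=8 T=6 G=8 C=5): Tm = 64.9 + 41·(13 − 16.4)/27 = 59.7°C ✓; longest run = 2 ✓; GC 13/27 = 48.1% ✓ — passes.
F4 (21 nt, A=4 T=4 G=6 C=7): Tm = 64.9 + 41·(13 − 16.4)/21 = 58.3°C ✓; longest run = 3 ✓; GC 13/21 = 61.9%, outside 46.6–60.0% ✗ — fails.

F2 and F3.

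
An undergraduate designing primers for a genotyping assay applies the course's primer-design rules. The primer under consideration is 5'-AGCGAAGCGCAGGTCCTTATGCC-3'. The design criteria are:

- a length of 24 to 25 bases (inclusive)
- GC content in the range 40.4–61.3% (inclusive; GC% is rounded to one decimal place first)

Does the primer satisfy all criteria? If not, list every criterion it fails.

Fails: length.

Base counts: A=5, T=4, G=7, C=7 (length 23).
length: length 23, outside 24–25 ✗
GC content: GC 14/23 = 60.9% ✓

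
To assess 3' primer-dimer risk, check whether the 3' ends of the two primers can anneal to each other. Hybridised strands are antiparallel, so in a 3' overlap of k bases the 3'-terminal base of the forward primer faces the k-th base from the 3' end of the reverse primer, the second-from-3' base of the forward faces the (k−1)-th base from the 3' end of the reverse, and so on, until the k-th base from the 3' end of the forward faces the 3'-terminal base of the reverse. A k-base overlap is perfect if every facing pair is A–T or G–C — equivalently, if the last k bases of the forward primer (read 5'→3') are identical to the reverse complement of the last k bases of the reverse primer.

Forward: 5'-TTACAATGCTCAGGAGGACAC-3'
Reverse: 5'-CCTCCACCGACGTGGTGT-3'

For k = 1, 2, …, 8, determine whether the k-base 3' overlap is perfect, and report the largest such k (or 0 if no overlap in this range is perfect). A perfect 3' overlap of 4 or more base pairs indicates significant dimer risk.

Longest perfect overlap: 4 complementary base pairs; significant dimer risk (threshold 4).

Last 8 bases (5'→3') — forward …GAGGACAC, reverse …CGTGGTGT.
Reverse complement of the reverse primer's last 8 bases: ACACCACG; its first k bases are the reverse complement of the reverse primer's last k bases, so a perfect k-base overlap needs the forward primer's last k bases to equal them.
Comparing (forward last k vs required): k=1: C vs A ✗; k=2: AC vs AC ✓; k=3: CAC vs ACA ✗; k=4: ACAC vs ACAC ✓; k=5: GACAC vs ACACC ✗; k=6: GGACAC vs ACACCA ✗; k=7: AGGACAC vs ACACCAC ✗; k=8: GAGGACAC vs ACACCACG ✗.
Perfect overlaps at k = 2, 4; the largest is 4.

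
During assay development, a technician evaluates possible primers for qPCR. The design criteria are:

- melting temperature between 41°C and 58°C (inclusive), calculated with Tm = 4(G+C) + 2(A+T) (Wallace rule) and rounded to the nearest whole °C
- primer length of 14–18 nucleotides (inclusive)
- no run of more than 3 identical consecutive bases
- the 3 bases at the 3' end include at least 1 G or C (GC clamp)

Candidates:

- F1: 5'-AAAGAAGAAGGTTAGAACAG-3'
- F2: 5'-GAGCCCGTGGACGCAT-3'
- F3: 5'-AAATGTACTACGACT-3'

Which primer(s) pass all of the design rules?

F1 (20 nt, A=11 T=2 G=6 C=1): Tm = 2·13 + 4·7 = 54°C ✓; length 20, outside 14–18 ✗; longest run = 3 ✓; 3' end CAG has 2 G/C ✓ — fails.
F2 (16 nt, A=3 T=2 G=6 C=5): Tm = 2·5 + 4·11 = 54°C ✓; length 16 ✓; longest run = 3 ✓; 3' end CAT has 1 G/C ✓ — passes.
F3 (15 nt, A=6 T=4 G=2 C=3): Tm = 2·10 + 4·5 = 40°C, outside 41–58°C ✗; length 15 ✓; longest run = 3 ✓; 3' end ACT has 1 G/C ✓ — fails.

F2 only.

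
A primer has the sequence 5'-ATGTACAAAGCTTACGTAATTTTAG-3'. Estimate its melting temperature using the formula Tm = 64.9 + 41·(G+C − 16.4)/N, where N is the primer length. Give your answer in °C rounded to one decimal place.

49.5°C

Base counts: A=9, T=9, G=4, C=3; G+C = 7, N = 25.
Tm = 64.9 + 41·(7 − 16.4)/25 = 64.9 + -385.40/25 = 49.5°C.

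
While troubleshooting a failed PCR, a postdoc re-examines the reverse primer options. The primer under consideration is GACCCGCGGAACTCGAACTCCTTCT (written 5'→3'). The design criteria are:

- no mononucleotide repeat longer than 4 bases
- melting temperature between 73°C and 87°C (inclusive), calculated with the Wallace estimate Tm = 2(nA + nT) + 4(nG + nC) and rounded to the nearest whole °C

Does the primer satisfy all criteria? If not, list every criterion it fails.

Base counts: A=5, T=5, G=5, C=10 (length 25).
homopolymer run: longest run = 3 ✓
Tm: Tm = 2·10 + 4·15 = 80°C ✓

Meets all criteria.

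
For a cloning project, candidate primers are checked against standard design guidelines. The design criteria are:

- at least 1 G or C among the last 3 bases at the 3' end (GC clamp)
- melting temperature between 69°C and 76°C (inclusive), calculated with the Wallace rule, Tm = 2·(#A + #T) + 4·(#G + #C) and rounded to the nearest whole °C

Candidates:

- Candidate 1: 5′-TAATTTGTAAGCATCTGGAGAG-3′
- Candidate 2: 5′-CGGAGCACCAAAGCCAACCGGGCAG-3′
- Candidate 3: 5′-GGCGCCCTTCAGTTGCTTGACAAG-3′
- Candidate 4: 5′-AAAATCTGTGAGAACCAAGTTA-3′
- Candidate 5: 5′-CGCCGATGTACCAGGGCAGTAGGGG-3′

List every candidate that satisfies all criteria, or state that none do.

Candidate 1 (22 nt, A=7 T=7 G=6 C=2): 3' end GAG has 2 G/C ✓; Tm = 2·14 + 4·8 = 60°C, outside 69–76°C ✗ — fails.
Candidate 2 (25 nt, A=8 T=0 G=8 C=9): 3' end CAG has 2 G/C ✓; Tm = 2·8 + 4·17 = 84°C, outside 69–76°C ✗ — fails.
Candidate 3 (24 nt, A=4 T=6 G=7 C=7): 3' end AAG has 1 G/C ✓; Tm = 2·10 + 4·14 = 76°C ✓ — passes.
Candidate 4 (22 nt, A=10 T=5 G=4 C=3): 3' end TTA has 0 G/C, need ≥1 ✗; Tm = 2·15 + 4·7 = 58°C, outside 69–76°C ✗ — fails.
Candidate 5 (25 nt, A=5 T=3 G=11 C=6): 3' end GGG has 3 G/C ✓; Tm = 2·8 + 4·17 = 84°C, outside 69–76°C ✗ — fails.

Candidate 3 only.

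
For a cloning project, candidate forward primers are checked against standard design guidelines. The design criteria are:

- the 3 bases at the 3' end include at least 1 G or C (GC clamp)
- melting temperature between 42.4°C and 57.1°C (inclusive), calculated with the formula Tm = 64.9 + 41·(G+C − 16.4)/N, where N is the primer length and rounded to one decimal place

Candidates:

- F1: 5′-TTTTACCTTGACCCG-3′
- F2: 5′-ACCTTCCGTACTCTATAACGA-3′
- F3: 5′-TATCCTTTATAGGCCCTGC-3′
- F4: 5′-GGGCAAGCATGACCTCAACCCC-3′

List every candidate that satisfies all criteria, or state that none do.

F1 (15 nt, A=2 T=6 G=2 C=5): 3' end CCG has 3 G/C ✓; Tm = 64.9 + 41·(7 − 16.4)/15 = 39.2°C, outside 42.4–57.1°C ✗ — fails.
F2 (21 nt, A=6 T=6 G=2 C=7): 3' end CGA has 2 G/C ✓; Tm = 64.9 + 41·(9 − 16.4)/21 = 50.5°C ✓ — passes.
F3 (19 nt, A=3 T=7 G=3 C=6): 3' end TGC has 2 G/C ✓; Tm = 64.9 + 41·(9 − 16.4)/19 = 48.9°C ✓ — passes.
F4 (22 nt, A=6 T=2 G=5 C=9): 3' end CCC has 3 G/C ✓; Tm = 64.9 + 41·(14 − 16.4)/22 = 60.4°C, outside 42.4–57.1°C ✗ — fails.

F2 and F3.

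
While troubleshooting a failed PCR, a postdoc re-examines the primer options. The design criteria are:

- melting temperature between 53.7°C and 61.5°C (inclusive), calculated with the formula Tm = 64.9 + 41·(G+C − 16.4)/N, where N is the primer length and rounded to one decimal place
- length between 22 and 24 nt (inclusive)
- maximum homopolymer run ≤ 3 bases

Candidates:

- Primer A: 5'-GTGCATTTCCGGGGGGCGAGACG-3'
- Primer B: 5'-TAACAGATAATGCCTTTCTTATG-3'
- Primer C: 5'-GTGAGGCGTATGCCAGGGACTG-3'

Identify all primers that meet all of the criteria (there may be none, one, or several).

Primer A (23 nt, A=3 T=4 G=11 C=5): Tm = 64.9 + 41·(16 − 16.4)/23 = 64.2°C, outside 53.7–61.5°C ✗; length 23 ✓; longest run = 6, exceeds 3 ✗ — fails.
Primer B (23 nt, A=7 T=9 G=3 C=4): Tm = 64.9 + 41·(7 − 16.4)/23 = 48.1°C, outside 53.7–61.5°C ✗; length 23 ✓; longest run = 3 ✓ — fails.
Primer C (22 nt, A=4 T=4 G=10 C=4): Tm = 64.9 + 41·(14 − 16.4)/22 = 60.4°C ✓; length 22 ✓; longest run = 3 ✓ — passes.

Primer C only.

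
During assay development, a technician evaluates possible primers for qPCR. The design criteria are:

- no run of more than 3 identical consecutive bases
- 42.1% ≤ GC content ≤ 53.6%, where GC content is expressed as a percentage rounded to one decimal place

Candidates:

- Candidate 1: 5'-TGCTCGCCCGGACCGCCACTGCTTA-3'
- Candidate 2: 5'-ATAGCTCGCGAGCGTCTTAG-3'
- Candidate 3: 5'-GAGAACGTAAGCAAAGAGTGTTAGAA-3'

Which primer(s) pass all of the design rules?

None of the candidates satisfy all criteria.

Candidate 1 (25 nt, A=3 T=5 G=6 C=11): longest run = 3 ✓; GC 17/25 = 68.0%, outside 42.1–53.6% ✗ — fails.
Candidate 2 (20 nt, A=4 T=5 G=6 C=5): longest run = 2 ✓; GC 11/20 = 55.0%, outside 42.1–53.6% ✗ — fails.
Candidate 3 (26 nt, A=12 T=4 G=8 C=2): longest run = 3 ✓; GC 10/26 = 38.5%, outside 42.1–53.6% ✗ — fails.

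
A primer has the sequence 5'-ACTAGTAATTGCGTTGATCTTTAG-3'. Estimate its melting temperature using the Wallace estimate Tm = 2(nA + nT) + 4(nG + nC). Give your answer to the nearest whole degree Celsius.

Base counts: A=6, T=10, G=5, C=3 (length 24).
Tm = 2·(6+10) + 4·(5+3) = 2·16 + 4·8 = 32 + 32 = 64°C.

64°C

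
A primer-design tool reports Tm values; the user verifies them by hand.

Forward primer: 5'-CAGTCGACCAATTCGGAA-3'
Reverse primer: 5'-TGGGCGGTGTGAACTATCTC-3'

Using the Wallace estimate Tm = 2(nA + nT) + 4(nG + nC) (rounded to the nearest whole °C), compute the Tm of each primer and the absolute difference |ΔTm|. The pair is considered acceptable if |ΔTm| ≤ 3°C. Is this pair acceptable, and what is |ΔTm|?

|ΔTm| = 8°C; the pair is not acceptable.

Forward: A=6 T=3 G=4 C=5 → Tm = 2·9 + 4·9 = 54°C.
Reverse: A=3 T=6 G=7 C=4 → Tm = 2·9 + 4·11 = 62°C.
|ΔTm| = |54 − 62| = 8°C, > 3°C.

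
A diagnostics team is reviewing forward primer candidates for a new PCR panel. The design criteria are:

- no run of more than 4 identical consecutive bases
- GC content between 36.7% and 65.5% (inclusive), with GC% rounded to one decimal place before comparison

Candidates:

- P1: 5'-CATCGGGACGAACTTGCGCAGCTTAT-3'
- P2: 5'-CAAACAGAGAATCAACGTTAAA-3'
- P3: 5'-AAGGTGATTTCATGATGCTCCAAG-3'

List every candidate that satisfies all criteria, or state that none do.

P1 (26 nt, A=6 T=6 G=7 C=7): longest run = 3 ✓; GC 14/26 = 53.8% ✓ — passes.
P2 (22 nt, A=12 T=3 G=3 C=4): longest run = 3 ✓; GC 7/22 = 31.8%, outside 36.7–65.5% ✗ — fails.
P3 (24 nt, A=7 T=7 G=6 C=4): longest run = 3 ✓; GC 10/24 = 41.7% ✓ — passes.

P1 and P3.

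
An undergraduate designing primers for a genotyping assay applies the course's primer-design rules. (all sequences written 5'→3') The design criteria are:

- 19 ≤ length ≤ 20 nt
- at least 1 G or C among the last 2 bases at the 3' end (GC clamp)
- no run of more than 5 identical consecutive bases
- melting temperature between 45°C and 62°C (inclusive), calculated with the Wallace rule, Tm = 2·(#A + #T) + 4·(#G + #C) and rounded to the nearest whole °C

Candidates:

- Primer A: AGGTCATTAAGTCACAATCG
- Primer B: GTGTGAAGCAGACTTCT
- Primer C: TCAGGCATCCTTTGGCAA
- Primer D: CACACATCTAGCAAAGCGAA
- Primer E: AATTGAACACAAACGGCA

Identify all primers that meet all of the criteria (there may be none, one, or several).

Primer A (20 nt, A=7 T=5 G=4 C=4): length 20 ✓; 3' end CG has 2 G/C ✓; longest run = 2 ✓; Tm = 2·12 + 4·8 = 56°C ✓ — passes.
Primer B (17 nt, A=4 T=5 G=5 C=3): length 17, outside 19–20 ✗; 3' end CT has 1 G/C ✓; longest run = 2 ✓; Tm = 2·9 + 4·8 = 50°C ✓ — fails.
Primer C (18 nt, A=4 T=5 G=4 C=5): length 18, outside 19–20 ✗; 3' end AA has 0 G/C, need ≥1 ✗; longest run = 3 ✓; Tm = 2·9 + 4·9 = 54°C ✓ — fails.
Primer D (20 nt, A=9 T=2 G=3 C=6): length 20 ✓; 3' end AA has 0 G/C, need ≥1 ✗; longest run = 3 ✓; Tm = 2·11 + 4·9 = 58°C ✓ — fails.
Primer E (18 nt, A=9 T=2 G=3 C=4): length 18, outside 19–20 ✗; 3' end CA has 1 G/C ✓; longest run = 3 ✓; Tm = 2·11 + 4·7 = 50°C ✓ — fails.

Primer A only.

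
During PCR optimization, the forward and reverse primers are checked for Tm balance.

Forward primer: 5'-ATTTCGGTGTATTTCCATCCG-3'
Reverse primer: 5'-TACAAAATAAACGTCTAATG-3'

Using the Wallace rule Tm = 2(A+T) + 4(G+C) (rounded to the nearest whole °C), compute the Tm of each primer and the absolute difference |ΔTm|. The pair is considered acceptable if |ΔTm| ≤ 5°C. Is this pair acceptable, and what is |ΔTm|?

Forward: A=3 T=9 G=4 C=5 → Tm = 2·12 + 4·9 = 60°C.
Reverse: A=10 T=5 G=2 C=3 → Tm = 2·15 + 4·5 = 50°C.
|ΔTm| = |60 − 50| = 10°C, > 5°C.

|ΔTm| = 10°C; the pair is not acceptable.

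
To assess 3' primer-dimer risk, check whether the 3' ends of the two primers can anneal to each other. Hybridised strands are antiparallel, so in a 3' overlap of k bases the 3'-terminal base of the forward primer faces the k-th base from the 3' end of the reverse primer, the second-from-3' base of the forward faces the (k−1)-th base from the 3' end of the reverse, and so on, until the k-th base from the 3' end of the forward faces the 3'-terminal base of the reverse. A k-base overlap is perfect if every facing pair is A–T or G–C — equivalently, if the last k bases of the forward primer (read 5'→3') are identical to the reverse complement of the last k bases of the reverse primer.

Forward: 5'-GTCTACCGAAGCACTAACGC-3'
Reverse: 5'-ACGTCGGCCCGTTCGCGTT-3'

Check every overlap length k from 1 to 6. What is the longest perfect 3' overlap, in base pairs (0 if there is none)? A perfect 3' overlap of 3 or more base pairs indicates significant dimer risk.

Longest perfect overlap: 5 complementary base pairs; significant dimer risk (threshold 3).

Last 6 bases (5'→3') — forward …TAACGC, reverse …CGCGTT.
Reverse complement of the reverse primer's last 6 bases: AACGCG; its first k bases are the reverse complement of the reverse primer's last k bases, so a perfect k-base overlap needs the forward primer's last k bases to equal them.
Comparing (forward last k vs required): k=1: C vs A ✗; k=2: GC vs AA ✗; k=3: CGC vs AAC ✗; k=4: ACGC vs AACG ✗; k=5: AACGC vs AACGC ✓; k=6: TAACGC vs AACGCG ✗.
Only k = 5 is perfect, so the longest perfect 3' overlap is 5.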